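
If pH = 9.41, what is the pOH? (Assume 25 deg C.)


At 25 deg C, pH + pOH = 14.
pOH = 14 - pH = 14 - 9.41
pOH = 4.59:

4.59


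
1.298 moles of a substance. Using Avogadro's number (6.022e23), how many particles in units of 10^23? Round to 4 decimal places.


N = n * NA, then divide by 1e23 for the requested units.
N / 1e23 = n * 6.022
N / 1e23 = 1.298 * 6.022
N / 1e23 = 7.816556, rounded to 4 dp:

7.8166


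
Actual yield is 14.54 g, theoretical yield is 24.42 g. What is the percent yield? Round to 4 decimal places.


% yield = 100 * actual / theoretical
% yield = 100 * 14.54 / 24.42
% yield = 59.54135954 %, rounded to 4 dp:

59.5414 %


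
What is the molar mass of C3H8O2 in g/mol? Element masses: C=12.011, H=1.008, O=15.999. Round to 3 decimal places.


M = sum(count * atomic_mass) over atoms.
M = 3*12.011 + 8*1.008 + 2*15.999
M = 36.033 + 8.064 + 31.998
M = 76.095 g/mol, rounded to 3 dp:

76.095 g/mol


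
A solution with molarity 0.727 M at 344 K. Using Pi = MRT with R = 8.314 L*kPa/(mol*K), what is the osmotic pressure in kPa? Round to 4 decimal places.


Osmotic pressure (van't Hoff): Pi = M*R*T.
RT = 8.314 * 344 = 2860.016
Pi = 0.727 * 2860.016
Pi = 2079.231632 kPa, rounded to 4 dp:

2079.2316 kPa


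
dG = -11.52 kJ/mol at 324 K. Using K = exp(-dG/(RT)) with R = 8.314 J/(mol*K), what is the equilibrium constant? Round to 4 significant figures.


dG is in kJ/mol; multiply by 1000 to match R in J/(mol*K).
RT = 8.314 * 324 = 2693.736 J/mol
exponent = -dG*1000 / (RT) = -(-11.52*1000) / 2693.736 = 4.27658835
K = exp(4.27658835)
K = 71.994401, rounded to 4 significant figures:

71.99


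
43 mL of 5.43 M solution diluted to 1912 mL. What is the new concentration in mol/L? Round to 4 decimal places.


Dilution: M1*V1 = M2*V2, solve for M2.
M2 = M1*V1 / V2
M2 = 5.43 * 43 / 1912
M2 = 233.49 / 1912
M2 = 0.1221182 mol/L, rounded to 4 dp:

0.1221 mol/L


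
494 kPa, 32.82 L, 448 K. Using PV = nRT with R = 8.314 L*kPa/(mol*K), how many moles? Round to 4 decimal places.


PV = nRT, solve for n = PV / (RT).
PV = 494 * 32.82 = 16213.08
RT = 8.314 * 448 = 3724.672
n = 16213.08 / 3724.672
n = 4.35288799 mol, rounded to 4 dp:

4.3529 mol


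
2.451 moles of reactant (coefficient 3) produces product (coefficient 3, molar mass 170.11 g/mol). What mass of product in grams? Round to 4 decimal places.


Use the coefficient ratio to convert reactant moles to product moles, then multiply by the product's molar mass.
moles_P = moles_R * (coeff_P / coeff_R) = 2.451 * (3/3) = 2.451
mass_P = moles_P * M_P = 2.451 * 170.11
mass_P = 416.93961 g, rounded to 4 dp:

416.9396 g


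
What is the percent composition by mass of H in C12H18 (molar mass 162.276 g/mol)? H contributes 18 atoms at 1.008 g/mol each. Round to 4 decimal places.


pct = 100 * (n_elem * M_elem) / M_total
mass_contribution = 18 * 1.008 = 18.144 g/mol
pct = 100 * 18.144 / 162.276
pct = 11.18095097 %, rounded to 4 dp:

11.1810 %


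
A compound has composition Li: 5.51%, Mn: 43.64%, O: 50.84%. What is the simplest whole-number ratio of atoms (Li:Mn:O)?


Assume 100 g of compound, divide each mass% by atomic mass to get moles, then normalize by the smallest to get a raw atom ratio.
Moles per 100 g: Li: 5.51/6.941 = 0.7938, Mn: 43.64/54.938 = 0.7943, O: 50.84/15.999 = 3.1777
Raw ratio (divide by min = 0.7938): Li: 1.0, Mn: 1.001, O: 4.003
Multiply by 1 to clear fractions: Li: 1.0 ~= 1, Mn: 1.001 ~= 1, O: 4.003 ~= 4
Reduce by GCD to get the simplest whole-number ratio:

1:1:4


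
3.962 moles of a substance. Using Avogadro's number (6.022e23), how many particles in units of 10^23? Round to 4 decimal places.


N = n * NA, then divide by 1e23 for the requested units.
N / 1e23 = n * 6.022
N / 1e23 = 3.962 * 6.022
N / 1e23 = 23.859164, rounded to 4 dp:

23.8592


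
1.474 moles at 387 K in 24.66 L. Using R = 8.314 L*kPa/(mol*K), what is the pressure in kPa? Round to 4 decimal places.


PV = nRT, solve for P = nRT / V.
nRT = 1.474 * 8.314 * 387 = 4742.6215
P = 4742.6215 / 24.66
P = 192.32041768 kPa, rounded to 4 dp:

192.3204 kPa


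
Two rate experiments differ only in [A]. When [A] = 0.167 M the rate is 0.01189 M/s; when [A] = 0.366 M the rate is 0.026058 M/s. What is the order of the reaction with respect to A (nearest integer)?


Rate is proportional to [A]^n, so rate2/rate1 = ([A]2/[A]1)^n. Take logs to solve for n.
rate2/rate1 = 0.026058 / 0.01189 = 2.1916
[A]2/[A]1 = 0.366 / 0.167 = 2.1916
n = ln(2.1916) / ln(2.1916) = 1.0
Nearest integer order:

1


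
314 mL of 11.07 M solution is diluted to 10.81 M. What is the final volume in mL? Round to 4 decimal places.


Dilution: M1*V1 = M2*V2, solve for V2.
V2 = M1*V1 / M2
V2 = 11.07 * 314 / 10.81
V2 = 3475.98 / 10.81
V2 = 321.55226642 mL, rounded to 4 dp:

321.5523 mL


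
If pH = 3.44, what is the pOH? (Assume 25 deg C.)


At 25 deg C, pH + pOH = 14.
pOH = 14 - pH = 14 - 3.44
pOH = 10.56:

10.56


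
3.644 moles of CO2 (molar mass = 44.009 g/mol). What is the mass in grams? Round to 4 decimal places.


mass = n * M
mass = 3.644 * 44.009
mass = 160.368796 g, rounded to 4 dp:

160.3688 g


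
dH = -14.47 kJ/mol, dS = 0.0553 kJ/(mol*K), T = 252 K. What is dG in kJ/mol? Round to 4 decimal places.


Gibbs: dG = dH - T*dS (consistent units, dS already in kJ/(mol*K)).
T*dS = 252 * 0.0553 = 13.9356
dG = -14.47 - (13.9356)
dG = -28.4056 kJ/mol, rounded to 4 dp:

-28.4056 kJ/mol


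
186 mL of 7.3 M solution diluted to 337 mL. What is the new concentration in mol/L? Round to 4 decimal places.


Dilution: M1*V1 = M2*V2, solve for M2.
M2 = M1*V1 / V2
M2 = 7.3 * 186 / 337
M2 = 1357.8 / 337
M2 = 4.02908012 mol/L, rounded to 4 dp:

4.0291 mol/L


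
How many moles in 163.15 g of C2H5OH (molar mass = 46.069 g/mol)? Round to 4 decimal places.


n = mass / M
n = 163.15 / 46.069
n = 3.54142699 mol, rounded to 4 dp:

3.5414 mol


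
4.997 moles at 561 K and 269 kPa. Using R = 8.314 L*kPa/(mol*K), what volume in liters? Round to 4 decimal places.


PV = nRT, solve for V = nRT / P.
nRT = 4.997 * 8.314 * 561 = 23306.7775
V = 23306.7775 / 269
V = 86.64229554 L, rounded to 4 dp:

86.6423 L


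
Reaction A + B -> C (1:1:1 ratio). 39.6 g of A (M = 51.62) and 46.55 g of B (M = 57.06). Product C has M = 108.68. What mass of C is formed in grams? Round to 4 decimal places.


Find moles of each reactant; the smaller value is the limiting reagent in a 1:1:1 reaction, so moles_C equals moles of the limiter.
n_A = mass_A / M_A = 39.6 / 51.62 = 0.767145 mol
n_B = mass_B / M_B = 46.55 / 57.06 = 0.815808 mol
Limiting reagent: A (smaller), n_limiting = 0.767145 mol
mass_C = n_limiting * M_C = 0.767145 * 108.68
mass_C = 83.3733186 g, rounded to 4 dp:

83.3733 g


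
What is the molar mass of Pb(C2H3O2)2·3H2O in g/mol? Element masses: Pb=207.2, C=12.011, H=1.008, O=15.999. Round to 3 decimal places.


M = sum(count * atomic_mass) over atoms.
M = 1*207.2 + 4*12.011 + 12*1.008 + 7*15.999
M = 207.2 + 48.044 + 12.096 + 111.993
M = 379.333 g/mol, rounded to 3 dp:

379.333 g/mol


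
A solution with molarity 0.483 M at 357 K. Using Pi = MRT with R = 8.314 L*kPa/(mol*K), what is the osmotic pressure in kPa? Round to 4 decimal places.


Osmotic pressure (van't Hoff): Pi = M*R*T.
RT = 8.314 * 357 = 2968.098
Pi = 0.483 * 2968.098
Pi = 1433.591334 kPa, rounded to 4 dp:

1433.5913 kPa


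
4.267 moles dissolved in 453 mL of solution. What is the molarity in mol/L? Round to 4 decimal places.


Convert volume to liters: V_L = V_mL / 1000.
V_L = 453 / 1000 = 0.453 L
M = n / V_L = 4.267 / 0.453
M = 9.41942605 mol/L, rounded to 4 dp:

9.4194 mol/L


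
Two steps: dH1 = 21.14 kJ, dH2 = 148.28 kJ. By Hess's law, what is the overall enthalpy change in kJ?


Hess's law: enthalpy is a state function, so add the step enthalpies.
dH_total = dH1 + dH2 = 21.14 + (148.28)
dH_total = 169.42 kJ:

169.42 kJ


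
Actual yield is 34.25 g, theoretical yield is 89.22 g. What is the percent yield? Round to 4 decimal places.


% yield = 100 * actual / theoretical
% yield = 100 * 34.25 / 89.22
% yield = 38.38825375 %, rounded to 4 dp:

38.3883 %


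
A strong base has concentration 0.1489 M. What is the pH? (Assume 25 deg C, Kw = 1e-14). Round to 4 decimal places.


A strong base dissociates completely, so [OH-] equals the given concentration.
pOH = -log10([OH-]) = -log10(0.1489) = 0.827105
pH = 14 - pOH = 14 - 0.827105
pH = 13.172895, rounded to 4 dp:

13.1729


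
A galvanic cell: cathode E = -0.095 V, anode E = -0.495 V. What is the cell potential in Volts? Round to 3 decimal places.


Standard cell potential: E_cell = E_cathode - E_anode.
E_cell = -0.095 - (-0.495)
E_cell = 0.4 V, rounded to 3 dp:

0.400 V


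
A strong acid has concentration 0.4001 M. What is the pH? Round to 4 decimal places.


A strong acid dissociates completely, so [H+] equals the given concentration.
pH = -log10([H+]) = -log10(0.4001)
pH = 0.39783145, rounded to 4 dp:

0.3978


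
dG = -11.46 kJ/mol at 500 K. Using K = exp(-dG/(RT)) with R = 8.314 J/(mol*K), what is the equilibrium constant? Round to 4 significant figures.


dG is in kJ/mol; multiply by 1000 to match R in J/(mol*K).
RT = 8.314 * 500 = 4157.0 J/mol
exponent = -dG*1000 / (RT) = -(-11.46*1000) / 4157.0 = 2.75679577
K = exp(2.75679577)
K = 15.749298, rounded to 4 significant figures:

15.75


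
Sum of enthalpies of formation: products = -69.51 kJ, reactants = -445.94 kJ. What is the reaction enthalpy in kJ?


dH_rxn = sum(dH_f products) - sum(dH_f reactants)
dH_rxn = -69.51 - (-445.94)
dH_rxn = 376.43 kJ:

376.43 kJ


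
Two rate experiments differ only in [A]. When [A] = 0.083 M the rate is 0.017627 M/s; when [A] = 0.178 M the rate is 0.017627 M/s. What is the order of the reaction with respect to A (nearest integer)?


Rate is proportional to [A]^n, so rate2/rate1 = ([A]2/[A]1)^n. Take logs to solve for n.
rate2/rate1 = 0.017627 / 0.017627 = 1.0
[A]2/[A]1 = 0.178 / 0.083 = 2.1446
n = ln(1.0) / ln(2.1446) = 0.0
Nearest integer order:

0


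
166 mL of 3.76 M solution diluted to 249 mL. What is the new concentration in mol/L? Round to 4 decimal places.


Dilution: M1*V1 = M2*V2, solve for M2.
M2 = M1*V1 / V2
M2 = 3.76 * 166 / 249
M2 = 624.16 / 249
M2 = 2.50666667 mol/L, rounded to 4 dp:

2.5067 mol/L


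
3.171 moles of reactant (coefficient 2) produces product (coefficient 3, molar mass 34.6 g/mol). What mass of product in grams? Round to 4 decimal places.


Use the coefficient ratio to convert reactant moles to product moles, then multiply by the product's molar mass.
moles_P = moles_R * (coeff_P / coeff_R) = 3.171 * (3/2) = 4.7565
mass_P = moles_P * M_P = 4.7565 * 34.6
mass_P = 164.5749 g, rounded to 4 dp:

164.5749 g


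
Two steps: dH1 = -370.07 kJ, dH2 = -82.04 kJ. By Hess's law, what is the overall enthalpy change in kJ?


Hess's law: enthalpy is a state function, so add the step enthalpies.
dH_total = dH1 + dH2 = -370.07 + (-82.04)
dH_total = -452.11 kJ:

-452.11 kJ


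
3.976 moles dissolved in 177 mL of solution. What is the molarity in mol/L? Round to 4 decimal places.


Convert volume to liters: V_L = V_mL / 1000.
V_L = 177 / 1000 = 0.177 L
M = n / V_L = 3.976 / 0.177
M = 22.46327684 mol/L, rounded to 4 dp:

22.4633 mol/L


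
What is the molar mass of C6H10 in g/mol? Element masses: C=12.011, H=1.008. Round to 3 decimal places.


M = sum(count * atomic_mass) over atoms.
M = 6*12.011 + 10*1.008
M = 72.066 + 10.08
M = 82.146 g/mol, rounded to 3 dp:

82.146 g/mol


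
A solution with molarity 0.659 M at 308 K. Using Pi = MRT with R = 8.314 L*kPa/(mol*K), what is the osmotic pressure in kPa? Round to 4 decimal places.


Osmotic pressure (van't Hoff): Pi = M*R*T.
RT = 8.314 * 308 = 2560.712
Pi = 0.659 * 2560.712
Pi = 1687.509208 kPa, rounded to 4 dp:

1687.5092 kPa


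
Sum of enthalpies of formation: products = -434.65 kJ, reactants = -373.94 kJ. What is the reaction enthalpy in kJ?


dH_rxn = sum(dH_f products) - sum(dH_f reactants)
dH_rxn = -434.65 - (-373.94)
dH_rxn = -60.71 kJ:

-60.71 kJ


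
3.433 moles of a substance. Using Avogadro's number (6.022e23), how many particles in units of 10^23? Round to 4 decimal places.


N = n * NA, then divide by 1e23 for the requested units.
N / 1e23 = n * 6.022
N / 1e23 = 3.433 * 6.022
N / 1e23 = 20.673526, rounded to 4 dp:

20.6735


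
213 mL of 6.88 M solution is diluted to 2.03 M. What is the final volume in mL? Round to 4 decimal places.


Dilution: M1*V1 = M2*V2, solve for V2.
V2 = M1*V1 / M2
V2 = 6.88 * 213 / 2.03
V2 = 1465.44 / 2.03
V2 = 721.89162562 mL, rounded to 4 dp:

721.8916 mL


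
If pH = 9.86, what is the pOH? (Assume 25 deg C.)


At 25 deg C, pH + pOH = 14.
pOH = 14 - pH = 14 - 9.86
pOH = 4.14:

4.14


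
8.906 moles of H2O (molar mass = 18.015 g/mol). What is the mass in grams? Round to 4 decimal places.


mass = n * M
mass = 8.906 * 18.015
mass = 160.44159 g, rounded to 4 dp:

160.4416 g


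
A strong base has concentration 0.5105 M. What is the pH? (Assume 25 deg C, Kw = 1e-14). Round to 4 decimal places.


A strong base dissociates completely, so [OH-] equals the given concentration.
pOH = -log10([OH-]) = -log10(0.5105) = 0.292004
pH = 14 - pOH = 14 - 0.292004
pH = 13.707996, rounded to 4 dp:

13.7080


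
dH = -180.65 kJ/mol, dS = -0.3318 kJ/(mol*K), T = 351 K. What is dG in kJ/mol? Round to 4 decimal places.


Gibbs: dG = dH - T*dS (consistent units, dS already in kJ/(mol*K)).
T*dS = 351 * -0.3318 = -116.4618
dG = -180.65 - (-116.4618)
dG = -64.1882 kJ/mol, rounded to 4 dp:

-64.1882 kJ/mol


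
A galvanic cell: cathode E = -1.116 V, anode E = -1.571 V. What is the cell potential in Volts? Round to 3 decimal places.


Standard cell potential: E_cell = E_cathode - E_anode.
E_cell = -1.116 - (-1.571)
E_cell = 0.455 V, rounded to 3 dp:

0.455 V


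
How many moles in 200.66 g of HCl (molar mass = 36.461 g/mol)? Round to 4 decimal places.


n = mass / M
n = 200.66 / 36.461
n = 5.50341461 mol, rounded to 4 dp:

5.5034 mol


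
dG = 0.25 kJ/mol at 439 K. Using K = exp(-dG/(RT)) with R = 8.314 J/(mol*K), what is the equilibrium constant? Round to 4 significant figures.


dG is in kJ/mol; multiply by 1000 to match R in J/(mol*K).
RT = 8.314 * 439 = 3649.846 J/mol
exponent = -dG*1000 / (RT) = -(0.25*1000) / 3649.846 = -0.06849604
K = exp(-0.06849604)
K = 0.93379716, rounded to 4 significant figures:

0.9338


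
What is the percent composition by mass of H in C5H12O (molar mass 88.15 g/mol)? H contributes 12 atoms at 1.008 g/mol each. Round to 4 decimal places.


pct = 100 * (n_elem * M_elem) / M_total
mass_contribution = 12 * 1.008 = 12.096 g/mol
pct = 100 * 12.096 / 88.15
pct = 13.72206466 %, rounded to 4 dp:

13.7221 %


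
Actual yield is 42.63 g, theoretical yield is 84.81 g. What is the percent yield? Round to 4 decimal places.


% yield = 100 * actual / theoretical
% yield = 100 * 42.63 / 84.81
% yield = 50.2652989 %, rounded to 4 dp:

50.2653 %


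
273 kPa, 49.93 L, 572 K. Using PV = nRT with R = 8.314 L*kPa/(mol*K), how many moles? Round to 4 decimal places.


PV = nRT, solve for n = PV / (RT).
PV = 273 * 49.93 = 13630.89
RT = 8.314 * 572 = 4755.608
n = 13630.89 / 4755.608
n = 2.86627704 mol, rounded to 4 dp:

2.8663 mol


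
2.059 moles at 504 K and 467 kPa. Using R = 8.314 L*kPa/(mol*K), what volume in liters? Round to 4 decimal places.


PV = nRT, solve for V = nRT / P.
nRT = 2.059 * 8.314 * 504 = 8627.7371
V = 8627.7371 / 467
V = 18.47481178 L, rounded to 4 dp:

18.4748 L


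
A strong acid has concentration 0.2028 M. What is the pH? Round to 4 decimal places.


A strong acid dissociates completely, so [H+] equals the given concentration.
pH = -log10([H+]) = -log10(0.2028)
pH = 0.69293205, rounded to 4 dp:

0.6929


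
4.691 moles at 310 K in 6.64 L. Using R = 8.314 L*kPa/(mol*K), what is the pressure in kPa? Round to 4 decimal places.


PV = nRT, solve for P = nRT / V.
nRT = 4.691 * 8.314 * 310 = 12090.3019
P = 12090.3019 / 6.64
P = 1820.8285994 kPa, rounded to 4 dp:

1820.8286 kPa


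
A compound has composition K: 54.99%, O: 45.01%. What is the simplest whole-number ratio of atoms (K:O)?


Assume 100 g of compound, divide each mass% by atomic mass to get moles, then normalize by the smallest to get a raw atom ratio.
Moles per 100 g: K: 54.99/39.098 = 1.4065, O: 45.01/15.999 = 2.8133
Raw ratio (divide by min = 1.4065): K: 1.0, O: 2.0
Multiply by 1 to clear fractions: K: 1.0 ~= 1, O: 2.0 ~= 2
Reduce by GCD to get the simplest whole-number ratio:

1:2


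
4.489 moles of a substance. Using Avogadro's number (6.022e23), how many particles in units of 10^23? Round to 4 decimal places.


N = n * NA, then divide by 1e23 for the requested units.
N / 1e23 = n * 6.022
N / 1e23 = 4.489 * 6.022
N / 1e23 = 27.032758, rounded to 4 dp:

27.0328


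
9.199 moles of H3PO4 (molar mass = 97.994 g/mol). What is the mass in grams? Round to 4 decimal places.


mass = n * M
mass = 9.199 * 97.994
mass = 901.446806 g, rounded to 4 dp:

901.4468 g


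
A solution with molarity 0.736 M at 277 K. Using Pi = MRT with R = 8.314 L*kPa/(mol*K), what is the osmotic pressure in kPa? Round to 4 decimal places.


Osmotic pressure (van't Hoff): Pi = M*R*T.
RT = 8.314 * 277 = 2302.978
Pi = 0.736 * 2302.978
Pi = 1694.991808 kPa, rounded to 4 dp:

1694.9918 kPa


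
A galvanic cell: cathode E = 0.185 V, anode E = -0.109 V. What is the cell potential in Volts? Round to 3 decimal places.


Standard cell potential: E_cell = E_cathode - E_anode.
E_cell = 0.185 - (-0.109)
E_cell = 0.294 V, rounded to 3 dp:

0.294 V


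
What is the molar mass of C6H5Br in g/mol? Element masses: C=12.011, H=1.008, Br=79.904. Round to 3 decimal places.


M = sum(count * atomic_mass) over atoms.
M = 6*12.011 + 5*1.008 + 1*79.904
M = 72.066 + 5.04 + 79.904
M = 157.01 g/mol, rounded to 3 dp:

157.010 g/mol


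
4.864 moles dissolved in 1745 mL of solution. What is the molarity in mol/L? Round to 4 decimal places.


Convert volume to liters: V_L = V_mL / 1000.
V_L = 1745 / 1000 = 1.745 L
M = n / V_L = 4.864 / 1.745
M = 2.78739255 mol/L, rounded to 4 dp:

2.7874 mol/L


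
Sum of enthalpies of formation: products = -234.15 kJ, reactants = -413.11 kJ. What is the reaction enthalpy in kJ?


dH_rxn = sum(dH_f products) - sum(dH_f reactants)
dH_rxn = -234.15 - (-413.11)
dH_rxn = 178.96 kJ:

178.96 kJ


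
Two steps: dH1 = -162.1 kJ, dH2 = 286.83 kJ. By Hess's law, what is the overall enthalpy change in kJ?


Hess's law: enthalpy is a state function, so add the step enthalpies.
dH_total = dH1 + dH2 = -162.1 + (286.83)
dH_total = 124.73 kJ:

124.73 kJ


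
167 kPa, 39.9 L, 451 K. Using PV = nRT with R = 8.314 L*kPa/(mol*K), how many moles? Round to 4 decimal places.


PV = nRT, solve for n = PV / (RT).
PV = 167 * 39.9 = 6663.3
RT = 8.314 * 451 = 3749.614
n = 6663.3 / 3749.614
n = 1.77706292 mol, rounded to 4 dp:

1.7771 mol


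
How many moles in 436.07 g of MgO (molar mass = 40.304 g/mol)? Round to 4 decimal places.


n = mass / M
n = 436.07 / 40.304
n = 10.81952164 mol, rounded to 4 dp:

10.8195 mol


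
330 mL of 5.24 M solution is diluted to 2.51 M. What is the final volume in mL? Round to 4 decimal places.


Dilution: M1*V1 = M2*V2, solve for V2.
V2 = M1*V1 / M2
V2 = 5.24 * 330 / 2.51
V2 = 1729.2 / 2.51
V2 = 688.92430279 mL, rounded to 4 dp:

688.9243 mL


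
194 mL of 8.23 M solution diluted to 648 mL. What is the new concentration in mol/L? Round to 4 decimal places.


Dilution: M1*V1 = M2*V2, solve for M2.
M2 = M1*V1 / V2
M2 = 8.23 * 194 / 648
M2 = 1596.62 / 648
M2 = 2.46391975 mol/L, rounded to 4 dp:

2.4639 mol/L


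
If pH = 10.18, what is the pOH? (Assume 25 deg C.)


At 25 deg C, pH + pOH = 14.
pOH = 14 - pH = 14 - 10.18
pOH = 3.82:

3.82


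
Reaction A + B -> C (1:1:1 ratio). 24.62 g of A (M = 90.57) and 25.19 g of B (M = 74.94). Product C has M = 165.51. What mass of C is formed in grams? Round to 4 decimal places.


Find moles of each reactant; the smaller value is the limiting reagent in a 1:1:1 reaction, so moles_C equals moles of the limiter.
n_A = mass_A / M_A = 24.62 / 90.57 = 0.271834 mol
n_B = mass_B / M_B = 25.19 / 74.94 = 0.336136 mol
Limiting reagent: A (smaller), n_limiting = 0.271834 mol
mass_C = n_limiting * M_C = 0.271834 * 165.51
mass_C = 44.99124534 g, rounded to 4 dp:

44.9912 g


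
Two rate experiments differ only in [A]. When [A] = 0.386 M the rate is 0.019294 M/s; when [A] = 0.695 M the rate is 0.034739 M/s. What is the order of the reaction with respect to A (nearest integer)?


Rate is proportional to [A]^n, so rate2/rate1 = ([A]2/[A]1)^n. Take logs to solve for n.
rate2/rate1 = 0.034739 / 0.019294 = 1.8005
[A]2/[A]1 = 0.695 / 0.386 = 1.8005
n = ln(1.8005) / ln(1.8005) = 1.0
Nearest integer order:

1


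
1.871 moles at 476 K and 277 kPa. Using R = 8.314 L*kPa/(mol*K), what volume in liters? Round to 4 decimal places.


PV = nRT, solve for V = nRT / P.
nRT = 1.871 * 8.314 * 476 = 7404.4151
V = 7404.4151 / 277
V = 26.73074043 L, rounded to 4 dp:

26.7307 L


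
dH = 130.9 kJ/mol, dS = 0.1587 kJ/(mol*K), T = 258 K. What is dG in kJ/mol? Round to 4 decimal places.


Gibbs: dG = dH - T*dS (consistent units, dS already in kJ/(mol*K)).
T*dS = 258 * 0.1587 = 40.9446
dG = 130.9 - (40.9446)
dG = 89.9554 kJ/mol, rounded to 4 dp:

89.9554 kJ/mol


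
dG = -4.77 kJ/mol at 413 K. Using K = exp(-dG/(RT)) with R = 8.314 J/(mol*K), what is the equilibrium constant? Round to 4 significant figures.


dG is in kJ/mol; multiply by 1000 to match R in J/(mol*K).
RT = 8.314 * 413 = 3433.682 J/mol
exponent = -dG*1000 / (RT) = -(-4.77*1000) / 3433.682 = 1.38917931
K = exp(1.38917931)
K = 4.0115565, rounded to 4 significant figures:

4.012


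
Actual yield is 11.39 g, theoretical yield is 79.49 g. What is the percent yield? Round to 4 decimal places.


% yield = 100 * actual / theoretical
% yield = 100 * 11.39 / 79.49
% yield = 14.3288464 %, rounded to 4 dp:

14.3288 %


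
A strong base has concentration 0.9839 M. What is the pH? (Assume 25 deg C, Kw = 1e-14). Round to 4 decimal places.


A strong base dissociates completely, so [OH-] equals the given concentration.
pOH = -log10([OH-]) = -log10(0.9839) = 0.007049
pH = 14 - pOH = 14 - 0.007049
pH = 13.992951, rounded to 4 dp:

13.9930


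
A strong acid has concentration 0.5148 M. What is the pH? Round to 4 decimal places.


A strong acid dissociates completely, so [H+] equals the given concentration.
pH = -log10([H+]) = -log10(0.5148)
pH = 0.28836146, rounded to 4 dp:

0.2884


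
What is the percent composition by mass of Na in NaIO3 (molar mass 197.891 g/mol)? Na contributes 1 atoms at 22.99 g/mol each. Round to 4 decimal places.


pct = 100 * (n_elem * M_elem) / M_total
mass_contribution = 1 * 22.99 = 22.99 g/mol
pct = 100 * 22.99 / 197.891
pct = 11.61750661 %, rounded to 4 dp:

11.6175 %


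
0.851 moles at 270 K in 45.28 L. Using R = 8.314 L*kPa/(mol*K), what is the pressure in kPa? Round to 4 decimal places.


PV = nRT, solve for P = nRT / V.
nRT = 0.851 * 8.314 * 270 = 1910.3078
P = 1910.3078 / 45.28
P = 42.1887765 kPa, rounded to 4 dp:

42.1888 kPa


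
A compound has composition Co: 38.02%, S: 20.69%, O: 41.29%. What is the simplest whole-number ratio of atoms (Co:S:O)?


Assume 100 g of compound, divide each mass% by atomic mass to get moles, then normalize by the smallest to get a raw atom ratio.
Moles per 100 g: Co: 38.02/58.933 = 0.6451, S: 20.69/32.065 = 0.6453, O: 41.29/15.999 = 2.5808
Raw ratio (divide by min = 0.6451): Co: 1.0, S: 1.0, O: 4.0
Multiply by 1 to clear fractions: Co: 1.0 ~= 1, S: 1.0 ~= 1, O: 4.0 ~= 4
Reduce by GCD to get the simplest whole-number ratio:

1:1:4


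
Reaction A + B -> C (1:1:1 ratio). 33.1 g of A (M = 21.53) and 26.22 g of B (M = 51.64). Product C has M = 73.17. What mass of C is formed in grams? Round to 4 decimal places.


Find moles of each reactant; the smaller value is the limiting reagent in a 1:1:1 reaction, so moles_C equals moles of the limiter.
n_A = mass_A / M_A = 33.1 / 21.53 = 1.53739 mol
n_B = mass_B / M_B = 26.22 / 51.64 = 0.507746 mol
Limiting reagent: B (smaller), n_limiting = 0.507746 mol
mass_C = n_limiting * M_C = 0.507746 * 73.17
mass_C = 37.15177482 g, rounded to 4 dp:

37.1518 g


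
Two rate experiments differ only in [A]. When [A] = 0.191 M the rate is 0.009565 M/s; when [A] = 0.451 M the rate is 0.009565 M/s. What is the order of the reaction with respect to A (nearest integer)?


Rate is proportional to [A]^n, so rate2/rate1 = ([A]2/[A]1)^n. Take logs to solve for n.
rate2/rate1 = 0.009565 / 0.009565 = 1.0
[A]2/[A]1 = 0.451 / 0.191 = 2.3613
n = ln(1.0) / ln(2.3613) = 0.0
Nearest integer order:

0


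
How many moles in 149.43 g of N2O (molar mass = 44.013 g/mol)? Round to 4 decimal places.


n = mass / M
n = 149.43 / 44.013
n = 3.39513326 mol, rounded to 4 dp:

3.3951 mol


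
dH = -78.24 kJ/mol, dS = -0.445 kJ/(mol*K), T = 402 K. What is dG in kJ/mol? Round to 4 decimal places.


Gibbs: dG = dH - T*dS (consistent units, dS already in kJ/(mol*K)).
T*dS = 402 * -0.445 = -178.89
dG = -78.24 - (-178.89)
dG = 100.65 kJ/mol, rounded to 4 dp:

100.6500 kJ/mol


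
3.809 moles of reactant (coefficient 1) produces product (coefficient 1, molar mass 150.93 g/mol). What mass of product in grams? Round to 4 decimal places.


Use the coefficient ratio to convert reactant moles to product moles, then multiply by the product's molar mass.
moles_P = moles_R * (coeff_P / coeff_R) = 3.809 * (1/1) = 3.809
mass_P = moles_P * M_P = 3.809 * 150.93
mass_P = 574.89237 g, rounded to 4 dp:

574.8924 g


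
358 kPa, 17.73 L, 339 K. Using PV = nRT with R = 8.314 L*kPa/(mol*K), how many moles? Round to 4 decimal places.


PV = nRT, solve for n = PV / (RT).
PV = 358 * 17.73 = 6347.34
RT = 8.314 * 339 = 2818.446
n = 6347.34 / 2818.446
n = 2.25207082 mol, rounded to 4 dp:

2.2521 mol


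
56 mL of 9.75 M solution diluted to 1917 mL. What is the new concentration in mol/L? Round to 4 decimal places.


Dilution: M1*V1 = M2*V2, solve for M2.
M2 = M1*V1 / V2
M2 = 9.75 * 56 / 1917
M2 = 546.0 / 1917
M2 = 0.28482003 mol/L, rounded to 4 dp:

0.2848 mol/L


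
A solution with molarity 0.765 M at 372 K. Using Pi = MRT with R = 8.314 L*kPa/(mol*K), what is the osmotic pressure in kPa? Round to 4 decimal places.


Osmotic pressure (van't Hoff): Pi = M*R*T.
RT = 8.314 * 372 = 3092.808
Pi = 0.765 * 3092.808
Pi = 2365.99812 kPa, rounded to 4 dp:

2365.9981 kPa


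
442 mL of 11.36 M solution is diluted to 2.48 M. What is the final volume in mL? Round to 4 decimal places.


Dilution: M1*V1 = M2*V2, solve for V2.
V2 = M1*V1 / M2
V2 = 11.36 * 442 / 2.48
V2 = 5021.12 / 2.48
V2 = 2024.64516129 mL, rounded to 4 dp:

2024.6452 mL


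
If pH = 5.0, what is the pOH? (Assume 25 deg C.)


At 25 deg C, pH + pOH = 14.
pOH = 14 - pH = 14 - 5.0
pOH = 9.0:

9.00


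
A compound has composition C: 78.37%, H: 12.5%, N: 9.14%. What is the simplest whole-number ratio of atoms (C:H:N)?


Assume 100 g of compound, divide each mass% by atomic mass to get moles, then normalize by the smallest to get a raw atom ratio.
Moles per 100 g: C: 78.37/12.011 = 6.5249, H: 12.5/1.008 = 12.4008, N: 9.14/14.007 = 0.6525
Raw ratio (divide by min = 0.6525): C: 9.999, H: 19.004, N: 1.0
Multiply by 1 to clear fractions: C: 9.999 ~= 10, H: 19.004 ~= 19, N: 1.0 ~= 1
Reduce by GCD to get the simplest whole-number ratio:

10:19:1


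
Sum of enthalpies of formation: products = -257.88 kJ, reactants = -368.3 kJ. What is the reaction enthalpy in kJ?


dH_rxn = sum(dH_f products) - sum(dH_f reactants)
dH_rxn = -257.88 - (-368.3)
dH_rxn = 110.42 kJ:

110.42 kJ


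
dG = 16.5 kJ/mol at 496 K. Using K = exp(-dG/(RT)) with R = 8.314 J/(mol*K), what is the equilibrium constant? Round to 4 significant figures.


dG is in kJ/mol; multiply by 1000 to match R in J/(mol*K).
RT = 8.314 * 496 = 4123.744 J/mol
exponent = -dG*1000 / (RT) = -(16.5*1000) / 4123.744 = -4.00121831
K = exp(-4.00121831)
K = 0.018293338, rounded to 4 significant figures:

0.01829


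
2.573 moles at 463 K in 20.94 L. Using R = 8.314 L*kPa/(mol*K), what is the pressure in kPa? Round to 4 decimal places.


PV = nRT, solve for P = nRT / V.
nRT = 2.573 * 8.314 * 463 = 9904.4599
P = 9904.4599 / 20.94
P = 472.99235435 kPa, rounded to 4 dp:

472.9924 kPa


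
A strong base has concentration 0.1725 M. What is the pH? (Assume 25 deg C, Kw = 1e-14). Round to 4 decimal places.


A strong base dissociates completely, so [OH-] equals the given concentration.
pOH = -log10([OH-]) = -log10(0.1725) = 0.763211
pH = 14 - pOH = 14 - 0.763211
pH = 13.236789, rounded to 4 dp:

13.2368


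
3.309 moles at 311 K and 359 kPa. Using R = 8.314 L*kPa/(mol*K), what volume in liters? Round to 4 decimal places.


PV = nRT, solve for V = nRT / P.
nRT = 3.309 * 8.314 * 311 = 8555.9291
V = 8555.9291 / 359
V = 23.83267159 L, rounded to 4 dp:

23.8327 L


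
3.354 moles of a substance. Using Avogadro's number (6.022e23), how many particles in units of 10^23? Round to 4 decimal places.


N = n * NA, then divide by 1e23 for the requested units.
N / 1e23 = n * 6.022
N / 1e23 = 3.354 * 6.022
N / 1e23 = 20.197788, rounded to 4 dp:

20.1978


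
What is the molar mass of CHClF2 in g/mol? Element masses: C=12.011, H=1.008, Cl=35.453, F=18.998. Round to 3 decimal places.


M = sum(count * atomic_mass) over atoms.
M = 1*12.011 + 1*1.008 + 1*35.453 + 2*18.998
M = 12.011 + 1.008 + 35.453 + 37.996
M = 86.468 g/mol, rounded to 3 dp:

86.468 g/mol


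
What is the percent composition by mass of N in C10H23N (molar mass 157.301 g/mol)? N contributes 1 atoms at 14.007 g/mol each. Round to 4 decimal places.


pct = 100 * (n_elem * M_elem) / M_total
mass_contribution = 1 * 14.007 = 14.007 g/mol
pct = 100 * 14.007 / 157.301
pct = 8.9045842 %, rounded to 4 dp:

8.9046 %


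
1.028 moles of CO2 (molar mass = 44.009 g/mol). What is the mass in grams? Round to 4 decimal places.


mass = n * M
mass = 1.028 * 44.009
mass = 45.241252 g, rounded to 4 dp:

45.2413 g


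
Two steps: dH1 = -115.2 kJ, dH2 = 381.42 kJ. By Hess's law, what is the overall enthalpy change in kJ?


Hess's law: enthalpy is a state function, so add the step enthalpies.
dH_total = dH1 + dH2 = -115.2 + (381.42)
dH_total = 266.22 kJ:

266.22 kJ


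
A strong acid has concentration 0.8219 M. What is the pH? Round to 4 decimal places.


A strong acid dissociates completely, so [H+] equals the given concentration.
pH = -log10([H+]) = -log10(0.8219)
pH = 0.08518102, rounded to 4 dp:

0.0852


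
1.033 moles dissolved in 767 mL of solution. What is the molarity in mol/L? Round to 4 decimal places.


Convert volume to liters: V_L = V_mL / 1000.
V_L = 767 / 1000 = 0.767 L
M = n / V_L = 1.033 / 0.767
M = 1.34680574 mol/L, rounded to 4 dp:

1.3468 mol/L


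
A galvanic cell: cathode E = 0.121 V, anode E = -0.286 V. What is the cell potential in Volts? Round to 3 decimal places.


Standard cell potential: E_cell = E_cathode - E_anode.
E_cell = 0.121 - (-0.286)
E_cell = 0.407 V, rounded to 3 dp:

0.407 V


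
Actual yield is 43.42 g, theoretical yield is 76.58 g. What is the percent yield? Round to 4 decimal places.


% yield = 100 * actual / theoretical
% yield = 100 * 43.42 / 76.58
% yield = 56.69887699 %, rounded to 4 dp:

56.6989 %


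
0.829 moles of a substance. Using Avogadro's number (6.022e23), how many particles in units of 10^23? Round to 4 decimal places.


N = n * NA, then divide by 1e23 for the requested units.
N / 1e23 = n * 6.022
N / 1e23 = 0.829 * 6.022
N / 1e23 = 4.992238, rounded to 4 dp:

4.9922


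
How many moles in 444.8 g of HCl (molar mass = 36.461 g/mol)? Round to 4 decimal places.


n = mass / M
n = 444.8 / 36.461
n = 12.19933628 mol, rounded to 4 dp:

12.1993 mol


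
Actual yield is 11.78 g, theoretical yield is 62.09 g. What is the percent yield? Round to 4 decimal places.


% yield = 100 * actual / theoretical
% yield = 100 * 11.78 / 62.09
% yield = 18.97245933 %, rounded to 4 dp:

18.9725 %


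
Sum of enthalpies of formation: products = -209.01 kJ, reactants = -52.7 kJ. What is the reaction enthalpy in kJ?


dH_rxn = sum(dH_f products) - sum(dH_f reactants)
dH_rxn = -209.01 - (-52.7)
dH_rxn = -156.31 kJ:

-156.31 kJ


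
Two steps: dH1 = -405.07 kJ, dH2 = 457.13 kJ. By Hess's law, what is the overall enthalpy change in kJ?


Hess's law: enthalpy is a state function, so add the step enthalpies.
dH_total = dH1 + dH2 = -405.07 + (457.13)
dH_total = 52.06 kJ:

52.06 kJ


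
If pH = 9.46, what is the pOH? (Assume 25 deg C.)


At 25 deg C, pH + pOH = 14.
pOH = 14 - pH = 14 - 9.46
pOH = 4.54:

4.54


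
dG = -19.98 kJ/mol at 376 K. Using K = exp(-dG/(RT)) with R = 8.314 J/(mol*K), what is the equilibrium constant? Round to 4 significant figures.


dG is in kJ/mol; multiply by 1000 to match R in J/(mol*K).
RT = 8.314 * 376 = 3126.064 J/mol
exponent = -dG*1000 / (RT) = -(-19.98*1000) / 3126.064 = 6.39142385
K = exp(6.39142385)
K = 596.70559, rounded to 4 significant figures:

596.7


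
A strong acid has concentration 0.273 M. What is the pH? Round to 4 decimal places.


A strong acid dissociates completely, so [H+] equals the given concentration.
pH = -log10([H+]) = -log10(0.273)
pH = 0.56383735, rounded to 4 dp:

0.5638


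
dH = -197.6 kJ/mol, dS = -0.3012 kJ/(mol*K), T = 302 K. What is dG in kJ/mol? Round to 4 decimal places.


Gibbs: dG = dH - T*dS (consistent units, dS already in kJ/(mol*K)).
T*dS = 302 * -0.3012 = -90.9624
dG = -197.6 - (-90.9624)
dG = -106.6376 kJ/mol, rounded to 4 dp:

-106.6376 kJ/mol


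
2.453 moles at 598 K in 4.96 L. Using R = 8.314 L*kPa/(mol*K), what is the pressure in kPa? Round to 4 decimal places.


PV = nRT, solve for P = nRT / V.
nRT = 2.453 * 8.314 * 598 = 12195.7567
P = 12195.7567 / 4.96
P = 2458.82191532 kPa, rounded to 4 dp:

2458.8219 kPa


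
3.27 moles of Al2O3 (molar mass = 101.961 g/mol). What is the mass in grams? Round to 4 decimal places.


mass = n * M
mass = 3.27 * 101.961
mass = 333.41247 g, rounded to 4 dp:

333.4125 g


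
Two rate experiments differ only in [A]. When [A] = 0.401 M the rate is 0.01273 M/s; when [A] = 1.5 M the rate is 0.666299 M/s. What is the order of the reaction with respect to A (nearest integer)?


Rate is proportional to [A]^n, so rate2/rate1 = ([A]2/[A]1)^n. Take logs to solve for n.
rate2/rate1 = 0.666299 / 0.01273 = 52.3408
[A]2/[A]1 = 1.5 / 0.401 = 3.7406
n = ln(52.3408) / ln(3.7406) = 3.0
Nearest integer order:

3


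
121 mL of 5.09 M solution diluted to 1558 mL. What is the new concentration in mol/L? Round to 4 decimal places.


Dilution: M1*V1 = M2*V2, solve for M2.
M2 = M1*V1 / V2
M2 = 5.09 * 121 / 1558
M2 = 615.89 / 1558
M2 = 0.39530809 mol/L, rounded to 4 dp:

0.3953 mol/L


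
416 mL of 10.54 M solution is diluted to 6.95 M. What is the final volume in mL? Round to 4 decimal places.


Dilution: M1*V1 = M2*V2, solve for V2.
V2 = M1*V1 / M2
V2 = 10.54 * 416 / 6.95
V2 = 4384.64 / 6.95
V2 = 630.88345324 mL, rounded to 4 dp:

630.8835 mL


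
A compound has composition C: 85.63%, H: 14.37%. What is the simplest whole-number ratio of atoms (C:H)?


Assume 100 g of compound, divide each mass% by atomic mass to get moles, then normalize by the smallest to get a raw atom ratio.
Moles per 100 g: C: 85.63/12.011 = 7.1293, H: 14.37/1.008 = 14.256
Raw ratio (divide by min = 7.1293): C: 1.0, H: 2.0
Multiply by 1 to clear fractions: C: 1.0 ~= 1, H: 2.0 ~= 2
Reduce by GCD to get the simplest whole-number ratio:

1:2


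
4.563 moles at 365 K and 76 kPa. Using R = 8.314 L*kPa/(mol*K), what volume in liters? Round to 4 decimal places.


PV = nRT, solve for V = nRT / P.
nRT = 4.563 * 8.314 * 365 = 13846.9254
V = 13846.9254 / 76
V = 182.19638684 L, rounded to 4 dp:

182.1964 L


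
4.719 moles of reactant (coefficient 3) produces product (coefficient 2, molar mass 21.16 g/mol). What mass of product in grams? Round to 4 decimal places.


Use the coefficient ratio to convert reactant moles to product moles, then multiply by the product's molar mass.
moles_P = moles_R * (coeff_P / coeff_R) = 4.719 * (2/3) = 3.146
mass_P = moles_P * M_P = 3.146 * 21.16
mass_P = 66.56936 g, rounded to 4 dp:

66.5694 g


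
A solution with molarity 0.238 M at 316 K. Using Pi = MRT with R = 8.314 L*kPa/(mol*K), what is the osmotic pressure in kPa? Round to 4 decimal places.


Osmotic pressure (van't Hoff): Pi = M*R*T.
RT = 8.314 * 316 = 2627.224
Pi = 0.238 * 2627.224
Pi = 625.279312 kPa, rounded to 4 dp:

625.2793 kPa


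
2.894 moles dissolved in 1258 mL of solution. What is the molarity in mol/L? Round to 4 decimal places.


Convert volume to liters: V_L = V_mL / 1000.
V_L = 1258 / 1000 = 1.258 L
M = n / V_L = 2.894 / 1.258
M = 2.30047695 mol/L, rounded to 4 dp:

2.3005 mol/L


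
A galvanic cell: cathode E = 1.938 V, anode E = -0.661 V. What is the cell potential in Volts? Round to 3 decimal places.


Standard cell potential: E_cell = E_cathode - E_anode.
E_cell = 1.938 - (-0.661)
E_cell = 2.599 V, rounded to 3 dp:

2.599 V


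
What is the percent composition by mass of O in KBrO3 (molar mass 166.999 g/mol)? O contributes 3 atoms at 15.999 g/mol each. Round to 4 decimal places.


pct = 100 * (n_elem * M_elem) / M_total
mass_contribution = 3 * 15.999 = 47.997 g/mol
pct = 100 * 47.997 / 166.999
pct = 28.74089066 %, rounded to 4 dp:

28.7409 %


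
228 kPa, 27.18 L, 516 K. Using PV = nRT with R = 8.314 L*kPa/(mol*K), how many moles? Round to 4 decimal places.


PV = nRT, solve for n = PV / (RT).
PV = 228 * 27.18 = 6197.04
RT = 8.314 * 516 = 4290.024
n = 6197.04 / 4290.024
n = 1.44452339 mol, rounded to 4 dp:

1.4445 mol


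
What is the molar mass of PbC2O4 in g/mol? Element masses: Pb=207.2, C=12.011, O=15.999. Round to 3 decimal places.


M = sum(count * atomic_mass) over atoms.
M = 1*207.2 + 2*12.011 + 4*15.999
M = 207.2 + 24.022 + 63.996
M = 295.218 g/mol, rounded to 3 dp:

295.218 g/mol


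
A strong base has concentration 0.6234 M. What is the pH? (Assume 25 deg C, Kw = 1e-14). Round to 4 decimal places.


A strong base dissociates completely, so [OH-] equals the given concentration.
pOH = -log10([OH-]) = -log10(0.6234) = 0.205233
pH = 14 - pOH = 14 - 0.205233
pH = 13.794767, rounded to 4 dp:

13.7948


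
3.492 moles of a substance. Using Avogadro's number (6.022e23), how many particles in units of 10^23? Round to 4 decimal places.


N = n * NA, then divide by 1e23 for the requested units.
N / 1e23 = n * 6.022
N / 1e23 = 3.492 * 6.022
N / 1e23 = 21.028824, rounded to 4 dp:

21.0288


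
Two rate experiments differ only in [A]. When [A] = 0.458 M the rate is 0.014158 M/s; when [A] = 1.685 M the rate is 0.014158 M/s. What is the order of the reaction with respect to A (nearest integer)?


Rate is proportional to [A]^n, so rate2/rate1 = ([A]2/[A]1)^n. Take logs to solve for n.
rate2/rate1 = 0.014158 / 0.014158 = 1.0
[A]2/[A]1 = 1.685 / 0.458 = 3.679
n = ln(1.0) / ln(3.679) = 0.0
Nearest integer order:

0


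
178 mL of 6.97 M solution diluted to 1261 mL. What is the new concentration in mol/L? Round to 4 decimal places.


Dilution: M1*V1 = M2*V2, solve for M2.
M2 = M1*V1 / V2
M2 = 6.97 * 178 / 1261
M2 = 1240.66 / 1261
M2 = 0.98386994 mol/L, rounded to 4 dp:

0.9839 mol/L


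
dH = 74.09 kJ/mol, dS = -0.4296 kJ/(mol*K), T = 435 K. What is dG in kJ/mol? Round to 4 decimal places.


Gibbs: dG = dH - T*dS (consistent units, dS already in kJ/(mol*K)).
T*dS = 435 * -0.4296 = -186.876
dG = 74.09 - (-186.876)
dG = 260.966 kJ/mol, rounded to 4 dp:

260.9660 kJ/mol


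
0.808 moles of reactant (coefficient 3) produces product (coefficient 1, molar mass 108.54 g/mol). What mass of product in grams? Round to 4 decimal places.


Use the coefficient ratio to convert reactant moles to product moles, then multiply by the product's molar mass.
moles_P = moles_R * (coeff_P / coeff_R) = 0.808 * (1/3) = 0.269333
mass_P = moles_P * M_P = 0.269333 * 108.54
mass_P = 29.23340382 g, rounded to 4 dp:

29.2334 g
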